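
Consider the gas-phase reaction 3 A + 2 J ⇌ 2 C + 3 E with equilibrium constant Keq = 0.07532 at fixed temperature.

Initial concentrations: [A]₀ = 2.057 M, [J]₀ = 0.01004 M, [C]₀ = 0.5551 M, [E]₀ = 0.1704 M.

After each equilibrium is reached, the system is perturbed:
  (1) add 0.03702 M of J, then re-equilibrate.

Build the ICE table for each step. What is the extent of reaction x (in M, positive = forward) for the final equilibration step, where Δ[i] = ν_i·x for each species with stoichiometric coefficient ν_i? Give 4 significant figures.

x = 0.01089 M

Q₀ = 1.738 vs Keq = 0.07532 ⇒ Q>K, reverse
Step 1:
                   A          J          C          E
  I            2.057    0.01004     0.5551     0.1704
  C          0.03365    0.02243   -0.02243   -0.03365
  E            2.091    0.03247     0.5327     0.1368
  solve Keq expr → x = -0.01122; check Q = 0.07532
Then add 0.03702 M of J.
Step 2:
                   A          J          C          E
  I            2.091    0.06949     0.5327     0.1368
  C         -0.03266   -0.02177    0.02177    0.03266
  E            2.058    0.04772     0.5544     0.1694
  solve Keq expr → x = 0.01089; check Q = 0.07532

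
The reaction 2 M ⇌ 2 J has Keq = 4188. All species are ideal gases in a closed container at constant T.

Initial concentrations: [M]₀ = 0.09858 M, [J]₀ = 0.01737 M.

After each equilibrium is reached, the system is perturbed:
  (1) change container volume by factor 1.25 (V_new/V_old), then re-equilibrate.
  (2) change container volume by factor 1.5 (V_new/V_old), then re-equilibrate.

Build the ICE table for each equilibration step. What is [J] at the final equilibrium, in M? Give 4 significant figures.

Q₀ = 0.03105 vs Keq = 4188 ⇒ Q<K, forward
Step 1:
                    M           J
  init        0.09858     0.01737
  Δ          -0.09682     0.09682
  eq         0.001764      0.1142
  solve Keq expr → x = 0.04841; check Q = 4188
Then change container volume by factor 1.25 (V_new/V_old).
Step 2:
                    M           J
  init       0.001412     0.09135
  Δ                 0           0
  eq         0.001412     0.09135
  solve Keq expr → x = 0; check Q = 4188
Then change container volume by factor 1.5 (V_new/V_old).
Step 3:
                    M           J
  init     9.4104e-04      0.0609
  Δ                 0           0
  eq       9.4104e-04      0.0609
  solve Keq expr → x = 0; check Q = 4188

[J]_eq = 0.0609 M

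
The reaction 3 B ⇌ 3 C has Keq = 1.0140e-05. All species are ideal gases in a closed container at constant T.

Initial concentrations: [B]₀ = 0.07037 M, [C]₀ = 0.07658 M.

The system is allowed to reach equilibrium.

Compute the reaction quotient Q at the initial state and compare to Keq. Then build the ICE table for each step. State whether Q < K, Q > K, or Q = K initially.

Q₀ = 1.289 vs Keq = 1.0140e-05 ⇒ Q>K, reverse
Step 1:
                  B         C
  I         0.07037   0.07658
  C         0.07347  -0.07347
  E          0.1438  0.003113
  solve Keq expr → x = -0.02449; check Q = 1.0140e-05

Q₀ = 1.289; Q > K (proceeds reverse)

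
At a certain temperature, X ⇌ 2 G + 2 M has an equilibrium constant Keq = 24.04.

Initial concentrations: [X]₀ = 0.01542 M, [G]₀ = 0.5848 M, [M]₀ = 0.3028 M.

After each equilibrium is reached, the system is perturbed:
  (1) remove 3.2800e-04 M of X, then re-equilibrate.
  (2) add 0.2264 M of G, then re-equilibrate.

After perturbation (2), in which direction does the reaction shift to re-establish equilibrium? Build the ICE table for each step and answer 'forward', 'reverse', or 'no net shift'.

Q₀ = 2.033 vs Keq = 24.04 ⇒ Q<K, forward
Step 1:
                    X           G           M
  I           0.01542      0.5848      0.3028
  C          -0.01372     0.02744     0.02744
  E            0.0017      0.6122      0.3302
  solve Keq expr → x = 0.01372; check Q = 24.04
Then remove 3.2800e-04 M of X.
Step 2:
                    X           G           M
  I          0.001372      0.6122      0.3302
  C        3.1794e-04 -6.3588e-04 -6.3588e-04
  E           0.00169      0.6116      0.3296
  solve Keq expr → x = -3.1794e-04; check Q = 24.04
Then add 0.2264 M of G.
Step 3:
                    X           G           M
  I           0.00169       0.838      0.3296
  C          0.001408   -0.002816   -0.002816
  E          0.003099      0.8352      0.3268
  solve Keq expr → x = -0.001408; check Q = 24.04

Direction: reverse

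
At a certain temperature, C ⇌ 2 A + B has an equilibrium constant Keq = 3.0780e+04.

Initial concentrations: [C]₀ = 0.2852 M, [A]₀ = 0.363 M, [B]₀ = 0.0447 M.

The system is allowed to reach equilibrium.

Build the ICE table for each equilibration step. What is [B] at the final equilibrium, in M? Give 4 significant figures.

[B]_eq = 0.3299 M

Q₀ = 0.02065 vs Keq = 3.0780e+04 ⇒ Q<K, forward
Step 1:
                   C          A          B
  Initial     0.2852      0.363     0.0447
  Change     -0.2852     0.5704     0.2852
  Equil   9.3373e-06     0.9334     0.3299
  solve Keq expr → x = 0.2852; check Q = 3.0780e+04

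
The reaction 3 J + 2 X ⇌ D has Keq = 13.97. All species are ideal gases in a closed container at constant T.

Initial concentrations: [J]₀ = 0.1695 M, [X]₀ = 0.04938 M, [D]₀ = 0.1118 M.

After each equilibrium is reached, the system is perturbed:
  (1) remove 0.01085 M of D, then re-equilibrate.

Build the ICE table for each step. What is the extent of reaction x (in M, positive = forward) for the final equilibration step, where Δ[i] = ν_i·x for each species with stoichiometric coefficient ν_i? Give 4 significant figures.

Q₀ = 9415 vs Keq = 13.97 ⇒ Q>K, reverse
Step 1:
                    J           X           D
  I            0.1695     0.04938      0.1118
  C            0.2283      0.1522    -0.07609
  E            0.3978      0.2016     0.03571
  solve Keq expr → x = -0.07609; check Q = 13.97
Then remove 0.01085 M of D.
Step 2:
                    J           X           D
  I            0.3978      0.2016     0.02486
  C          -0.01353   -0.009021    0.004511
  E            0.3842      0.1925     0.02937
  solve Keq expr → x = 0.004511; check Q = 13.97

x = 0.004511 M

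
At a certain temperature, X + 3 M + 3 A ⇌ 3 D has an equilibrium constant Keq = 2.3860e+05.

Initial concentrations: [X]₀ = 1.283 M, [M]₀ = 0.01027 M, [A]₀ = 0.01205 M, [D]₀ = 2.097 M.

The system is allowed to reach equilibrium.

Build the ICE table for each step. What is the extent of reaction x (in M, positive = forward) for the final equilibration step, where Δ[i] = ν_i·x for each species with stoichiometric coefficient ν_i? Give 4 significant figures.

x = -0.05245 M

Q₀ = 3.7922e+12 vs Keq = 2.3860e+05 ⇒ Q>K, reverse
Step 1:
                    X           M           A           D
  Initial       1.283     0.01027     0.01205       2.097
  Change      0.05245      0.1574      0.1574     -0.1574
  Equil         1.335      0.1676      0.1694        1.94
  solve Keq expr → x = -0.05245; check Q = 2.3860e+05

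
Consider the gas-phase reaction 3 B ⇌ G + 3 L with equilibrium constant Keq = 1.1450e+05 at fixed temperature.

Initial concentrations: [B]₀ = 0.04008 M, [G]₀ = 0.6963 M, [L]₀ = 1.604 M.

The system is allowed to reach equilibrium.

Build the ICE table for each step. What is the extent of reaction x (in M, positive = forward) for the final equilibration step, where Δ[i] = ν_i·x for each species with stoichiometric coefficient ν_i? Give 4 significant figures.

Q₀ = 4.4630e+04 vs Keq = 1.1450e+05 ⇒ Q<K, forward
Step 1:
                    B           G           L
  I           0.04008      0.6963       1.604
  C          -0.01056     0.00352     0.01056
  E           0.02952      0.6998       1.615
  solve Keq expr → x = 0.00352; check Q = 1.1450e+05

x = 0.00352 M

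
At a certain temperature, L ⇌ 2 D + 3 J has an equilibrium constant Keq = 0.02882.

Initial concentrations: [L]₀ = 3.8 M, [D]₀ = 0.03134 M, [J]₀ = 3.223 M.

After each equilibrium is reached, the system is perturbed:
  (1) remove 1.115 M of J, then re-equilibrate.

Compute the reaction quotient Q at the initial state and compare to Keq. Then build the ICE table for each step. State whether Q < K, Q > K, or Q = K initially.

Q₀ = 0.008654 vs Keq = 0.02882 ⇒ Q<K, forward
Step 1:
                   L          D          J
  Initial        3.8    0.03134      3.223
  Change    -0.01239    0.02479    0.03718
  Equil        3.788    0.05613       3.26
  solve Keq expr → x = 0.01239; check Q = 0.02882
Then remove 1.115 M of J.
Step 2:
                   L          D          J
  Initial      3.788    0.05613      2.145
  Change    -0.02203    0.04406    0.06609
  Equil        3.766     0.1002      2.211
  solve Keq expr → x = 0.02203; check Q = 0.02882

Q₀ = 0.008654; Q < K (proceeds forward)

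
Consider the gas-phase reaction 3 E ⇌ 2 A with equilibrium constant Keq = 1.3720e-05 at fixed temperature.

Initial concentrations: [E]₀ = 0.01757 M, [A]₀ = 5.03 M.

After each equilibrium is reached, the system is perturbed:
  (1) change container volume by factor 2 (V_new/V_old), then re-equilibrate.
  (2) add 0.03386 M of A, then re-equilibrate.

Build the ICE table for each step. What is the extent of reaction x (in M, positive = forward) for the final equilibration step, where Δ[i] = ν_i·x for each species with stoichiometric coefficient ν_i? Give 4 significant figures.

x = -0.01666 M

Q₀ = 4.6647e+06 vs Keq = 1.3720e-05 ⇒ Q>K, reverse
Step 1:
                   E          A
  Initial    0.01757       5.03
  Change       7.432     -4.955
  Equil         7.45    0.07531
  solve Keq expr → x = -2.477; check Q = 1.3720e-05
Then change container volume by factor 2 (V_new/V_old).
Step 2:
                   E          A
  Initial      3.725    0.03766
  Change     0.01628   -0.01085
  Equil        3.741     0.0268
  solve Keq expr → x = -0.005427; check Q = 1.3720e-05
Then add 0.03386 M of A.
Step 3:
                   E          A
  Initial      3.741    0.06066
  Change     0.04998   -0.03332
  Equil        3.791    0.02734
  solve Keq expr → x = -0.01666; check Q = 1.3720e-05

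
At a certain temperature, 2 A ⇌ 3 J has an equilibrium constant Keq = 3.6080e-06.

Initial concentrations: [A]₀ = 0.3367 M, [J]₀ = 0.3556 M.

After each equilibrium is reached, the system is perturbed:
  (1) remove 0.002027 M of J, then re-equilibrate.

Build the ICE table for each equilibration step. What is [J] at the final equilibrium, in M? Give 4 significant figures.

[J]_eq = 0.01049 M

Q₀ = 0.3966 vs Keq = 3.6080e-06 ⇒ Q>K, reverse
Step 1:
                  A         J
  I          0.3367    0.3556
  C          0.2301   -0.3451
  E          0.5668    0.0105
  solve Keq expr → x = -0.115; check Q = 3.6080e-06
Then remove 0.002027 M of J.
Step 2:
                  A         J
  I          0.5668  0.008477
  C        -0.00134   0.00201
  E          0.5654   0.01049
  solve Keq expr → x = 6.7014e-04; check Q = 3.6080e-06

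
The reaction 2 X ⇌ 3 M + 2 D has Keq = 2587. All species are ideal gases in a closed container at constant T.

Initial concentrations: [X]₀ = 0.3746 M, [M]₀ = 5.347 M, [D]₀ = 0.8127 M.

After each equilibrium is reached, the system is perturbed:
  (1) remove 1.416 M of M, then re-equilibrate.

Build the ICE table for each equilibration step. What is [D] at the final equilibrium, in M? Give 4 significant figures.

Q₀ = 719.5 vs Keq = 2587 ⇒ Q<K, forward
Step 1:
                    X           M           D
  init         0.3746       5.347      0.8127
  Δ           -0.1321      0.1981      0.1321
  eq           0.2425       5.545      0.9448
  solve Keq expr → x = 0.06603; check Q = 2587
Then remove 1.416 M of M.
Step 2:
                    X           M           D
  init         0.2425       4.129      0.9448
  Δ          -0.06899      0.1035     0.06899
  eq           0.1736       4.233       1.014
  solve Keq expr → x = 0.03449; check Q = 2587

[D]_eq = 1.014 M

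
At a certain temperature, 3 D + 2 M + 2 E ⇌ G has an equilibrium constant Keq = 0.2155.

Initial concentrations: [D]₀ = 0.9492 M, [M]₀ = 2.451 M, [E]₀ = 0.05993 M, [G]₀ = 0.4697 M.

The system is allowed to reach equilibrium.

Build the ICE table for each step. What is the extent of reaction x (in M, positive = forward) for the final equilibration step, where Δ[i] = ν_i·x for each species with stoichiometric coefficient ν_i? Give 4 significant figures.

Q₀ = 25.45 vs Keq = 0.2155 ⇒ Q>K, reverse
Step 1:
                  D         M         E         G
  I          0.9492     2.451   0.05993    0.4697
  C          0.3729    0.2486    0.2486   -0.1243
  E           1.322       2.7    0.3085    0.3454
  solve Keq expr → x = -0.1243; check Q = 0.2155

x = -0.1243 M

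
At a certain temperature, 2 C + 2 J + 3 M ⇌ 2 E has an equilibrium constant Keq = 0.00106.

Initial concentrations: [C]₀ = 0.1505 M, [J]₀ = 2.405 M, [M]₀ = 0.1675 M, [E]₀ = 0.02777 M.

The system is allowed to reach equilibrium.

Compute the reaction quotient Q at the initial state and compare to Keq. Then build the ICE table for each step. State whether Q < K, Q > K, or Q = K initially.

Q₀ = 1.253; Q > K (proceeds reverse)

Q₀ = 1.253 vs Keq = 0.00106 ⇒ Q>K, reverse
Step 1:
                  C         J         M         E
  Initial    0.1505     2.405    0.1675   0.02777
  Change    0.02645   0.02645   0.03967  -0.02645
  Equil      0.1769     2.431    0.2072  0.001321
  solve Keq expr → x = -0.01322; check Q = 0.00106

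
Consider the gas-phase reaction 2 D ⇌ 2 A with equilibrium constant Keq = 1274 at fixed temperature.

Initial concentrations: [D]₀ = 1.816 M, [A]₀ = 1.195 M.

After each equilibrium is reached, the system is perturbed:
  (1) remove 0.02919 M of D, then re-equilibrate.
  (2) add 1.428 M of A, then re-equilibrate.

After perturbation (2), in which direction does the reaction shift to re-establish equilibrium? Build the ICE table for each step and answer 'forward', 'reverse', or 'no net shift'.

Q₀ = 0.433 vs Keq = 1274 ⇒ Q<K, forward
Step 1:
                   D          A
  Initial      1.816      1.195
  Change      -1.734      1.734
  Equil      0.08206      2.929
  solve Keq expr → x = 0.867; check Q = 1274
Then remove 0.02919 M of D.
Step 2:
                   D          A
  Initial    0.05287      2.929
  Change     0.02839   -0.02839
  Equil      0.08126      2.901
  solve Keq expr → x = -0.0142; check Q = 1274
Then add 1.428 M of A.
Step 3:
                   D          A
  Initial    0.08126      4.329
  Change     0.03892   -0.03892
  Equil       0.1202       4.29
  solve Keq expr → x = -0.01946; check Q = 1274

Direction: reverse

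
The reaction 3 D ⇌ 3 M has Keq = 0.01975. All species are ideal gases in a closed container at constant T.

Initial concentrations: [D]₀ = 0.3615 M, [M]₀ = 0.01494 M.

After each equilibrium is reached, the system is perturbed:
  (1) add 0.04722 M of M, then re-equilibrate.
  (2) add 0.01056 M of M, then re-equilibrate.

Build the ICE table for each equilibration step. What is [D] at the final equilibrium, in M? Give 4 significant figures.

Q₀ = 7.0587e-05 vs Keq = 0.01975 ⇒ Q<K, forward
Step 1:
                   D          M
  I           0.3615    0.01494
  C         -0.06516    0.06516
  E           0.2963     0.0801
  solve Keq expr → x = 0.02172; check Q = 0.01975
Then add 0.04722 M of M.
Step 2:
                   D          M
  I           0.2963     0.1273
  C          0.03717   -0.03717
  E           0.3335    0.09015
  solve Keq expr → x = -0.01239; check Q = 0.01975
Then add 0.01056 M of M.
Step 3:
                   D          M
  I           0.3335     0.1007
  C         0.008313  -0.008313
  E           0.3418     0.0924
  solve Keq expr → x = -0.002771; check Q = 0.01975

[D]_eq = 0.3418 M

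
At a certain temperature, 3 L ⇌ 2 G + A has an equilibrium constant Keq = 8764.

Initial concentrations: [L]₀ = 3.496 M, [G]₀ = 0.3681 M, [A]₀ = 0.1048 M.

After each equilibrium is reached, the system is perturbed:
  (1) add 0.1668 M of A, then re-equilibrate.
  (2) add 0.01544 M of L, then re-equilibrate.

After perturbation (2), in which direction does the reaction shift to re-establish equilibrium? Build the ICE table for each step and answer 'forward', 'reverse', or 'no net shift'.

Q₀ = 3.3234e-04 vs Keq = 8764 ⇒ Q<K, forward
Step 1:
                   L          G          A
  init         3.496     0.3681     0.1048
  Δ           -3.397      2.264      1.132
  eq         0.09927      2.633      1.237
  solve Keq expr → x = 1.132; check Q = 8764
Then add 0.1668 M of A.
Step 2:
                   L          G          A
  init       0.09927      2.633      1.404
  Δ         0.004168  -0.002779  -0.001389
  eq          0.1034       2.63      1.402
  solve Keq expr → x = -0.001389; check Q = 8764
Then add 0.01544 M of L.
Step 3:
                   L          G          A
  init        0.1189       2.63      1.402
  Δ         -0.01505    0.01004   0.005018
  eq          0.1038       2.64      1.407
  solve Keq expr → x = 0.005018; check Q = 8764

Direction: forward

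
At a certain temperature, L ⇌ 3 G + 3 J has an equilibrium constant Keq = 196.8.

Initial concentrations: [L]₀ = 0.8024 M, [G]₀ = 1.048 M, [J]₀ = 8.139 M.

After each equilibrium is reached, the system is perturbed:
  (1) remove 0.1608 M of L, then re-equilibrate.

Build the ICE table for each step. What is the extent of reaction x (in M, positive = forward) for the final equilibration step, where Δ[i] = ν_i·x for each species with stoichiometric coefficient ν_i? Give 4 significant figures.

x = -0.0127 M

Q₀ = 773.4 vs Keq = 196.8 ⇒ Q>K, reverse
Step 1:
                    L           G           J
  Initial      0.8024       1.048       8.139
  Change       0.1087     -0.3262     -0.3262
  Equil        0.9111      0.7218       7.813
  solve Keq expr → x = -0.1087; check Q = 196.8
Then remove 0.1608 M of L.
Step 2:
                    L           G           J
  Initial      0.7503      0.7218       7.813
  Change       0.0127    -0.03811    -0.03811
  Equil         0.763      0.6837       7.775
  solve Keq expr → x = -0.0127; check Q = 196.8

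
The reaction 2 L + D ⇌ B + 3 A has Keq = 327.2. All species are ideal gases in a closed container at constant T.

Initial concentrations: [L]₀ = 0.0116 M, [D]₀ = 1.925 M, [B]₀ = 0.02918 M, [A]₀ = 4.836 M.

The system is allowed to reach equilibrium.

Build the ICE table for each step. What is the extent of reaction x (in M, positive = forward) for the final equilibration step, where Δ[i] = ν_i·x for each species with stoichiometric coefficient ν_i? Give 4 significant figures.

Q₀ = 1.2741e+04 vs Keq = 327.2 ⇒ Q>K, reverse
Step 1:
                  L         D         B         A
  init       0.0116     1.925   0.02918     4.836
  Δ         0.03411   0.01706  -0.01706  -0.05117
  eq        0.04571     1.942   0.01212     4.785
  solve Keq expr → x = -0.01706; check Q = 327.2

x = -0.01706 M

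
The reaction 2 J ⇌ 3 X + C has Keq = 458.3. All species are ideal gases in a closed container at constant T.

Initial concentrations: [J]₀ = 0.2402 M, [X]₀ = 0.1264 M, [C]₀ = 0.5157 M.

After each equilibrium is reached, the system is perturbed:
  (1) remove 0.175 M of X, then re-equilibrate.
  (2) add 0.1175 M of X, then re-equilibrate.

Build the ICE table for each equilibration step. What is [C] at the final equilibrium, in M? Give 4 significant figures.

[C]_eq = 0.6309 M

Q₀ = 0.01805 vs Keq = 458.3 ⇒ Q<K, forward
Step 1:
                  J         X         C
  I          0.2402    0.1264    0.5157
  C         -0.2283    0.3424    0.1141
  E          0.0119    0.4688    0.6298
  solve Keq expr → x = 0.1141; check Q = 458.3
Then remove 0.175 M of X.
Step 2:
                  J         X         C
  I          0.0119    0.2938    0.6298
  C       -0.005722  0.008582  0.002861
  E         0.00618    0.3024    0.6327
  solve Keq expr → x = 0.002861; check Q = 458.3
Then add 0.1175 M of X.
Step 3:
                  J         X         C
  I         0.00618    0.4199    0.6327
  C        0.003716 -0.005574 -0.001858
  E        0.009896    0.4144    0.6309
  solve Keq expr → x = -0.001858; check Q = 458.3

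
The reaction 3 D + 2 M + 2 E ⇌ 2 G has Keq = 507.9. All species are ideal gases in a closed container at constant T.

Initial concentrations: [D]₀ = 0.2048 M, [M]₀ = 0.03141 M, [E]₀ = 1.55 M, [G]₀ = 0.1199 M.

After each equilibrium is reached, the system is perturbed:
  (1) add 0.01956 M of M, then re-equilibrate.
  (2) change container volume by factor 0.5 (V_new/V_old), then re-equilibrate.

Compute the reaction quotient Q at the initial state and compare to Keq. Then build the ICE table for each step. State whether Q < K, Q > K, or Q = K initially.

Q₀ = 706.1; Q > K (proceeds reverse)

Q₀ = 706.1 vs Keq = 507.9 ⇒ Q>K, reverse
Step 1:
                    D           M           E           G
  Initial      0.2048     0.03141        1.55      0.1199
  Change     0.004918    0.003279    0.003279   -0.003279
  Equil        0.2097     0.03469       1.553      0.1166
  solve Keq expr → x = -0.001639; check Q = 507.9
Then add 0.01956 M of M.
Step 2:
                    D           M           E           G
  Initial      0.2097     0.05425       1.553      0.1166
  Change     -0.01651    -0.01101    -0.01101     0.01101
  Equil        0.1932     0.04324       1.542      0.1276
  solve Keq expr → x = 0.005505; check Q = 507.9
Then change container volume by factor 0.5 (V_new/V_old).
Step 3:
                    D           M           E           G
  Initial      0.3864     0.08648       3.085      0.2553
  Change     -0.08751    -0.05834    -0.05834     0.05834
  Equil        0.2989     0.02814       3.026      0.3136
  solve Keq expr → x = 0.02917; check Q = 507.9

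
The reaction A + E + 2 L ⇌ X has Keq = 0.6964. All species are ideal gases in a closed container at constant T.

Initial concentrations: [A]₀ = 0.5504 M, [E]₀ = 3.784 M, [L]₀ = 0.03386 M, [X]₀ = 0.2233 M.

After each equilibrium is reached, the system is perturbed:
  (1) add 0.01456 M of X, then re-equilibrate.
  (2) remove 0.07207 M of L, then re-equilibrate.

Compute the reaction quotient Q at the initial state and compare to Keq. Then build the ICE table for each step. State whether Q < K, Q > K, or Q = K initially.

Q₀ = 93.52 vs Keq = 0.6964 ⇒ Q>K, reverse
Step 1:
                    A           E           L           X
  I            0.5504       3.784     0.03386      0.2233
  C            0.1093      0.1093      0.2186     -0.1093
  E            0.6597       3.893      0.2525       0.114
  solve Keq expr → x = -0.1093; check Q = 0.6964
Then add 0.01456 M of X.
Step 2:
                    A           E           L           X
  I            0.6597       3.893      0.2525      0.1286
  C          0.004761    0.004761    0.009522   -0.004761
  E            0.6645       3.898       0.262      0.1238
  solve Keq expr → x = -0.004761; check Q = 0.6964
Then remove 0.07207 M of L.
Step 3:
                    A           E           L           X
  I            0.6645       3.898      0.1899      0.1238
  C           0.02175     0.02175      0.0435    -0.02175
  E            0.6862        3.92      0.2334      0.1021
  solve Keq expr → x = -0.02175; check Q = 0.6964

Q₀ = 93.52; Q > K (proceeds reverse)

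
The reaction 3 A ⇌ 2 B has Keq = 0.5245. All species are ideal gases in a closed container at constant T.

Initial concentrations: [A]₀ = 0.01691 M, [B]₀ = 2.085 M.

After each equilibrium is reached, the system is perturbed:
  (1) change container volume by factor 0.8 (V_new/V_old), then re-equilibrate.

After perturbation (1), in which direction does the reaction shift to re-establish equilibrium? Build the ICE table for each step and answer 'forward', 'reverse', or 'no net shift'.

Direction: forward

Q₀ = 8.9904e+05 vs Keq = 0.5245 ⇒ Q>K, reverse
Step 1:
                   A          B
  init       0.01691      2.085
  Δ            1.364    -0.9095
  eq           1.381      1.176
  solve Keq expr → x = -0.4547; check Q = 0.5245
Then change container volume by factor 0.8 (V_new/V_old).
Step 2:
                   A          B
  init         1.726      1.469
  Δ         -0.08352    0.05568
  eq           1.643      1.525
  solve Keq expr → x = 0.02784; check Q = 0.5245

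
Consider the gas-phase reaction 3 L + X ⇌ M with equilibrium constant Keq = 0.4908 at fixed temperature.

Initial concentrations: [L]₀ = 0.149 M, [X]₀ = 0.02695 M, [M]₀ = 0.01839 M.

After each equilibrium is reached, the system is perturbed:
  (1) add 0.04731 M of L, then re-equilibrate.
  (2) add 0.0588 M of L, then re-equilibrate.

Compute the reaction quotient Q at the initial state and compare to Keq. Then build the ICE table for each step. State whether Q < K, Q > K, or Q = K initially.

Q₀ = 206.3 vs Keq = 0.4908 ⇒ Q>K, reverse
Step 1:
                   L          X          M
  Initial      0.149    0.02695    0.01839
  Change     0.05461     0.0182    -0.0182
  Equil       0.2036    0.04515 1.8706e-04
  solve Keq expr → x = -0.0182; check Q = 0.4908
Then add 0.04731 M of L.
Step 2:
                   L          X          M
  Initial     0.2509    0.04515 1.8706e-04
  Change  -4.7941e-04 -1.5980e-04 1.5980e-04
  Equil       0.2504    0.04499 3.4686e-04
  solve Keq expr → x = 1.5980e-04; check Q = 0.4908
Then add 0.0588 M of L.
Step 3:
                   L          X          M
  Initial     0.3092    0.04499 3.4686e-04
  Change  -8.8887e-04 -2.9629e-04 2.9629e-04
  Equil       0.3084     0.0447 6.4315e-04
  solve Keq expr → x = 2.9629e-04; check Q = 0.4908

Q₀ = 206.3; Q > K (proceeds reverse)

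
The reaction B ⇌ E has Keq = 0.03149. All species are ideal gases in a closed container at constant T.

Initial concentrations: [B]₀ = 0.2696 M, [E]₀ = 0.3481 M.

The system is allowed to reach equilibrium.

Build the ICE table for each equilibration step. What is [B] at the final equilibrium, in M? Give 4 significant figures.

[B]_eq = 0.5988 M

Q₀ = 1.291 vs Keq = 0.03149 ⇒ Q>K, reverse
Step 1:
                   B          E
  init        0.2696     0.3481
  Δ           0.3292    -0.3292
  eq          0.5988    0.01886
  solve Keq expr → x = -0.3292; check Q = 0.03149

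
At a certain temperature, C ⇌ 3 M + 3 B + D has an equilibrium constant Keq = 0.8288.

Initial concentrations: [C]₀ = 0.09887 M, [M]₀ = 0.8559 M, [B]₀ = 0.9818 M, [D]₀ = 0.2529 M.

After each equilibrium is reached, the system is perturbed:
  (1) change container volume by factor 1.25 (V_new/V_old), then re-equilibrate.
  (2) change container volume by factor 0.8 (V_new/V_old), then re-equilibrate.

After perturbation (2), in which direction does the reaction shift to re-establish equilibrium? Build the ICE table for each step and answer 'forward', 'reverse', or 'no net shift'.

Direction: reverse

Q₀ = 1.518 vs Keq = 0.8288 ⇒ Q>K, reverse
Step 1:
                    C           M           B           D
  init        0.09887      0.8559      0.9818      0.2529
  Δ           0.01796    -0.05389    -0.05389    -0.01796
  eq           0.1168       0.802      0.9279      0.2349
  solve Keq expr → x = -0.01796; check Q = 0.8288
Then change container volume by factor 1.25 (V_new/V_old).
Step 2:
                    C           M           B           D
  init        0.09347      0.6416      0.7423      0.1879
  Δ          -0.03153     0.09458     0.09458     0.03153
  eq          0.06194      0.7362      0.8369      0.2195
  solve Keq expr → x = 0.03153; check Q = 0.8288
Then change container volume by factor 0.8 (V_new/V_old).
Step 3:
                    C           M           B           D
  init        0.07742      0.9202       1.046      0.2743
  Δ           0.03941     -0.1182     -0.1182    -0.03941
  eq           0.1168       0.802      0.9279      0.2349
  solve Keq expr → x = -0.03941; check Q = 0.8288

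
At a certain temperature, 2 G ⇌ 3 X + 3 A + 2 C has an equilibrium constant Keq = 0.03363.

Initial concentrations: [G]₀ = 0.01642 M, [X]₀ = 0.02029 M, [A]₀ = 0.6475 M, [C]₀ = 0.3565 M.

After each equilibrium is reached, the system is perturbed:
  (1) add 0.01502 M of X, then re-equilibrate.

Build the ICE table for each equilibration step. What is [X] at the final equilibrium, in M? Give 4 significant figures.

Q₀ = 0.001069 vs Keq = 0.03363 ⇒ Q<K, forward
Step 1:
                   G          X          A          C
  Initial    0.01642    0.02029     0.6475     0.3565
  Change   -0.009516    0.01427    0.01427   0.009516
  Equil     0.006904    0.03456     0.6618      0.366
  solve Keq expr → x = 0.004758; check Q = 0.03363
Then add 0.01502 M of X.
Step 2:
                   G          X          A          C
  Initial   0.006904    0.04958     0.6618      0.366
  Change    0.003123  -0.004685  -0.004685  -0.003123
  Equil      0.01003     0.0449     0.6571     0.3629
  solve Keq expr → x = -0.001562; check Q = 0.03363

[X]_eq = 0.0449 M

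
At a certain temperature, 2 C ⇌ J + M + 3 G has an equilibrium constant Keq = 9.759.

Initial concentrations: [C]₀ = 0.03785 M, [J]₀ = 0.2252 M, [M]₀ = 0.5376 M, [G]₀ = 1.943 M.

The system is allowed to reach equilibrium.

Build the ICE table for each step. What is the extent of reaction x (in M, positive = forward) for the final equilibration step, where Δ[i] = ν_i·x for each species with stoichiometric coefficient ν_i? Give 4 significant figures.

x = -0.07565 M

Q₀ = 619.9 vs Keq = 9.759 ⇒ Q>K, reverse
Step 1:
                   C          J          M          G
  I          0.03785     0.2252     0.5376      1.943
  C           0.1513   -0.07565   -0.07565    -0.2269
  E           0.1891     0.1496      0.462      1.716
  solve Keq expr → x = -0.07565; check Q = 9.759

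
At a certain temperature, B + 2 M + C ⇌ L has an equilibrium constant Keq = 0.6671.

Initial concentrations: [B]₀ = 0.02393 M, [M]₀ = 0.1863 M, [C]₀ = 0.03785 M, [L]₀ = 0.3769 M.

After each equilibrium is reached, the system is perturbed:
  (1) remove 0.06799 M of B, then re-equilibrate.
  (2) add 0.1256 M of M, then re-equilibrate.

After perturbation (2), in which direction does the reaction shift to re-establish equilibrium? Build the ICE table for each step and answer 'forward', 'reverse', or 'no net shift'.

Direction: forward

Q₀ = 1.1989e+04 vs Keq = 0.6671 ⇒ Q>K, reverse
Step 1:
                    B           M           C           L
  Initial     0.02393      0.1863     0.03785      0.3769
  Change       0.3205      0.6411      0.3205     -0.3205
  Equil        0.3445      0.8274      0.3584     0.05637
  solve Keq expr → x = -0.3205; check Q = 0.6671
Then remove 0.06799 M of B.
Step 2:
                    B           M           C           L
  Initial      0.2765      0.8274      0.3584     0.05637
  Change     0.007299      0.0146    0.007299   -0.007299
  Equil        0.2838       0.842      0.3657     0.04907
  solve Keq expr → x = -0.007299; check Q = 0.6671
Then add 0.1256 M of M.
Step 3:
                    B           M           C           L
  Initial      0.2838      0.9676      0.3657     0.04907
  Change    -0.009539    -0.01908   -0.009539    0.009539
  Equil        0.2742      0.9485      0.3561     0.05861
  solve Keq expr → x = 0.009539; check Q = 0.6671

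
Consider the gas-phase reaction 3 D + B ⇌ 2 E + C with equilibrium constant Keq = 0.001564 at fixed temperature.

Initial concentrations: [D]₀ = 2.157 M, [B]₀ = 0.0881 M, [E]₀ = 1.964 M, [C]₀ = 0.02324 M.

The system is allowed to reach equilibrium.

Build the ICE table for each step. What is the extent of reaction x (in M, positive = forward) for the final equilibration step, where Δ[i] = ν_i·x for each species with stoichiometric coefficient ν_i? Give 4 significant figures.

x = -0.02272 M

Q₀ = 0.1014 vs Keq = 0.001564 ⇒ Q>K, reverse
Step 1:
                  D         B         E         C
  Initial     2.157    0.0881     1.964   0.02324
  Change    0.06816   0.02272  -0.04544  -0.02272
  Equil       2.225    0.1108     1.919 5.1880e-04
  solve Keq expr → x = -0.02272; check Q = 0.001564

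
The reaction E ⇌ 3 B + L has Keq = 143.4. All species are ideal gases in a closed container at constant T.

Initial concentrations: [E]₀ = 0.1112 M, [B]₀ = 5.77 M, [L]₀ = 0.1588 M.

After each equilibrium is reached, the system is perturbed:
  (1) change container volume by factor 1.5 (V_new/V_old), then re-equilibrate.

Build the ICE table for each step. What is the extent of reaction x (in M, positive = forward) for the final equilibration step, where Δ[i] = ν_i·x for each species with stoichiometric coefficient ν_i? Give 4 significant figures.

x = 0.04736 M

Q₀ = 274.3 vs Keq = 143.4 ⇒ Q>K, reverse
Step 1:
                    E           B           L
  Initial      0.1112        5.77      0.1588
  Change      0.03929     -0.1179    -0.03929
  Equil        0.1505       5.652      0.1195
  solve Keq expr → x = -0.03929; check Q = 143.4
Then change container volume by factor 1.5 (V_new/V_old).
Step 2:
                    E           B           L
  Initial      0.1003       3.768     0.07967
  Change     -0.04736      0.1421     0.04736
  Equil       0.05296        3.91       0.127
  solve Keq expr → x = 0.04736; check Q = 143.4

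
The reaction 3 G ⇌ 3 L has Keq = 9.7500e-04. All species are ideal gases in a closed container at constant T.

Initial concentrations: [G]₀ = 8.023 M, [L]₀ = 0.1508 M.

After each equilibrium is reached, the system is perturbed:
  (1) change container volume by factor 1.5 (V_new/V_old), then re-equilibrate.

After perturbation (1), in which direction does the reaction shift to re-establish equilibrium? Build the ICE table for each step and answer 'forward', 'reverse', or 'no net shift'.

Q₀ = 6.6404e-06 vs Keq = 9.7500e-04 ⇒ Q<K, forward
Step 1:
                    G           L
  init          8.023      0.1508
  Δ           -0.5866      0.5866
  eq            7.436      0.7374
  solve Keq expr → x = 0.1955; check Q = 9.7500e-04
Then change container volume by factor 1.5 (V_new/V_old).
Step 2:
                    G           L
  init          4.958      0.4916
  Δ                 0           0
  eq            4.958      0.4916
  solve Keq expr → x = 0; check Q = 9.7500e-04

Direction: no net shift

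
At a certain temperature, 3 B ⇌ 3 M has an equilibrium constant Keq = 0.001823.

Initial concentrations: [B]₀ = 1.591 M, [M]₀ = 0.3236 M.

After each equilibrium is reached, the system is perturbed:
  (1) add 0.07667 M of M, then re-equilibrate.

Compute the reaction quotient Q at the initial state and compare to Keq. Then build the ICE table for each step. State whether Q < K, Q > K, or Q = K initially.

Q₀ = 0.008414; Q > K (proceeds reverse)

Q₀ = 0.008414 vs Keq = 0.001823 ⇒ Q>K, reverse
Step 1:
                  B         M
  Initial     1.591    0.3236
  Change     0.1152   -0.1152
  Equil       1.706    0.2084
  solve Keq expr → x = -0.03839; check Q = 0.001823
Then add 0.07667 M of M.
Step 2:
                  B         M
  Initial     1.706    0.2851
  Change    0.06832  -0.06832
  Equil       1.774    0.2168
  solve Keq expr → x = -0.02277; check Q = 0.001823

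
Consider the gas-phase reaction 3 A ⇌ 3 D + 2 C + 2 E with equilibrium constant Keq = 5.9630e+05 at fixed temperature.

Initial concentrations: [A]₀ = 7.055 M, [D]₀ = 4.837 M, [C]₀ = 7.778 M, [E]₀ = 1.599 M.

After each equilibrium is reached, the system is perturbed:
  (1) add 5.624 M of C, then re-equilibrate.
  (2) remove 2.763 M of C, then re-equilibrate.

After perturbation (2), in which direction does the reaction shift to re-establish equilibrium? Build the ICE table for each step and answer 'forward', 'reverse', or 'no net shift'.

Q₀ = 49.85 vs Keq = 5.9630e+05 ⇒ Q<K, forward
Step 1:
                   A          D          C          E
  Initial      7.055      4.837      7.778      1.599
  Change      -5.264      5.264      3.509      3.509
  Equil        1.791       10.1      11.29      5.108
  solve Keq expr → x = 1.755; check Q = 5.9630e+05
Then add 5.624 M of C.
Step 2:
                   A          D          C          E
  Initial      1.791       10.1      16.91      5.108
  Change      0.3724    -0.3724    -0.2483    -0.2483
  Equil        2.163      9.729      16.66       4.86
  solve Keq expr → x = -0.1241; check Q = 5.9630e+05
Then remove 2.763 M of C.
Step 3:
                   A          D          C          E
  Initial      2.163      9.729       13.9       4.86
  Change     -0.1713     0.1713     0.1142     0.1142
  Equil        1.992        9.9      14.01      4.974
  solve Keq expr → x = 0.05709; check Q = 5.9630e+05

Direction: forward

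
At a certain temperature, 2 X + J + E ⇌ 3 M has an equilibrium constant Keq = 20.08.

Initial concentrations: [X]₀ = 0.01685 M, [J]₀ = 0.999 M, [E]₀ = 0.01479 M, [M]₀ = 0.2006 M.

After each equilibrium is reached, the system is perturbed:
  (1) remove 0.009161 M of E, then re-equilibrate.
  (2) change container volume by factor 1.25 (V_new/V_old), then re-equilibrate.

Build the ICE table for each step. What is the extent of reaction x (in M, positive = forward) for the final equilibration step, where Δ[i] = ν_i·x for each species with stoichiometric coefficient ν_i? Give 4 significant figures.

x = -0.001069 M

Q₀ = 1924 vs Keq = 20.08 ⇒ Q>K, reverse
Step 1:
                    X           J           E           M
  init        0.01685       0.999     0.01479      0.2006
  Δ           0.04232     0.02116     0.02116    -0.06348
  eq          0.05917        1.02     0.03595      0.1371
  solve Keq expr → x = -0.02116; check Q = 20.08
Then remove 0.009161 M of E.
Step 2:
                    X           J           E           M
  init        0.05917        1.02     0.02679      0.1371
  Δ          0.003465    0.001733    0.001733   -0.005198
  eq          0.06263       1.022     0.02852      0.1319
  solve Keq expr → x = -0.001733; check Q = 20.08
Then change container volume by factor 1.25 (V_new/V_old).
Step 3:
                    X           J           E           M
  init        0.05011      0.8175     0.02282      0.1055
  Δ          0.002137    0.001069    0.001069   -0.003206
  eq          0.05224      0.8186     0.02389      0.1023
  solve Keq expr → x = -0.001069; check Q = 20.08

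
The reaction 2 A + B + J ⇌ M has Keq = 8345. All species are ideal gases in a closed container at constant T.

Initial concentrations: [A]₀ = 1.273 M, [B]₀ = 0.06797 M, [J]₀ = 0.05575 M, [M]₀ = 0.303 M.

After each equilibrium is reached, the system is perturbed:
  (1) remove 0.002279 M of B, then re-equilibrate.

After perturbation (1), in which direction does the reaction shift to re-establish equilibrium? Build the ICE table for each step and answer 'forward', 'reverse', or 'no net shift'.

Direction: reverse

Q₀ = 49.34 vs Keq = 8345 ⇒ Q<K, forward
Step 1:
                    A           B           J           M
  I             1.273     0.06797     0.05575       0.303
  C           -0.1071    -0.05357    -0.05357     0.05357
  E             1.166      0.0144    0.002183      0.3566
  solve Keq expr → x = 0.05357; check Q = 8345
Then remove 0.002279 M of B.
Step 2:
                    A           B           J           M
  I             1.166     0.01212    0.002183      0.3566
  C        6.7050e-04  3.3525e-04  3.3525e-04 -3.3525e-04
  E             1.167     0.01246    0.002518      0.3562
  solve Keq expr → x = -3.3525e-04; check Q = 8345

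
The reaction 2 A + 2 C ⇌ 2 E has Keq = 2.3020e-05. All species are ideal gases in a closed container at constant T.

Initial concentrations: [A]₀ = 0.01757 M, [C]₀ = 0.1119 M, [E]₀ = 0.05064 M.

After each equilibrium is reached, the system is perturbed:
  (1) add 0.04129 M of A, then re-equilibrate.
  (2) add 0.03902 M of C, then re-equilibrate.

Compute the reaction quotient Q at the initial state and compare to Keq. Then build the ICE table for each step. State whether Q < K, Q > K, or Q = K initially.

Q₀ = 663.4; Q > K (proceeds reverse)

Q₀ = 663.4 vs Keq = 2.3020e-05 ⇒ Q>K, reverse
Step 1:
                   A          C          E
  I          0.01757     0.1119    0.05064
  C          0.05059    0.05059   -0.05059
  E          0.06816     0.1625 5.3135e-05
  solve Keq expr → x = -0.02529; check Q = 2.3020e-05
Then add 0.04129 M of A.
Step 2:
                   A          C          E
  I           0.1094     0.1625 5.3135e-05
  C       -3.2148e-05 -3.2148e-05 3.2148e-05
  E           0.1094     0.1625 8.5283e-05
  solve Keq expr → x = 1.6074e-05; check Q = 2.3020e-05
Then add 0.03902 M of C.
Step 3:
                   A          C          E
  I           0.1094     0.2015 8.5283e-05
  C       -2.0454e-05 -2.0454e-05 2.0454e-05
  E           0.1094     0.2015 1.0574e-04
  solve Keq expr → x = 1.0227e-05; check Q = 2.3020e-05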